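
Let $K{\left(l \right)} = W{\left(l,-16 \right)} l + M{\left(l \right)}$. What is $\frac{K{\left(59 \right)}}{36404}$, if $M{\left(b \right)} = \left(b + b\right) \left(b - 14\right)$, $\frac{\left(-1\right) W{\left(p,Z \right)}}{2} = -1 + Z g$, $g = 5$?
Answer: $\frac{3717}{9101} \approx 0.40842$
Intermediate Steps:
$W{\left(p,Z \right)} = 2 - 10 Z$ ($W{\left(p,Z \right)} = - 2 \left(-1 + Z 5\right) = - 2 \left(-1 + 5 Z\right) = 2 - 10 Z$)
$M{\left(b \right)} = 2 b \left(-14 + b\right)$
$K{\left(l \right)} = 162 l + 2 l \left(-14 + l\right)$ ($K{\left(l \right)} = \left(2 - -160\right) l + 2 l \left(-14 + l\right) = \left(2 + 160\right) l + 2 l \left(-14 + l\right) = 162 l + 2 l \left(-14 + l\right)$)
$\frac{K{\left(59 \right)}}{36404} = \frac{2 \cdot 59 \left(67 + 59\right)}{36404} = 2 \cdot 59 \cdot 126 \cdot \frac{1}{36404} = 14868 \cdot \frac{1}{36404} = \frac{3717}{9101}$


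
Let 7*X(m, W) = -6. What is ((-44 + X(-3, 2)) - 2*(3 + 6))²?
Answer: 193600/49 ≈ 3951.0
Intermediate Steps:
X(m, W) = -6/7 (X(m, W) = (⅐)*(-6) = -6/7)
((-44 + X(-3, 2)) - 2*(3 + 6))² = ((-44 - 6/7) - 2*(3 + 6))² = (-314/7 - 2*9)² = (-314/7 - 18)² = (-440/7)² = 193600/49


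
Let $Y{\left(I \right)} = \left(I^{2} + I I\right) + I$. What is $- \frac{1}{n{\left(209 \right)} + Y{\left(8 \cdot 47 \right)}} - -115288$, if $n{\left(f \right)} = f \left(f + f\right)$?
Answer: $\frac{42713051119}{370490} \approx 1.1529 \cdot 10^{5}$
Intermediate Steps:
$n{\left(f \right)} = 2 f^{2}$ ($n{\left(f \right)} = f 2 f = 2 f^{2}$)
$Y{\left(I \right)} = I + 2 I^{2}$ ($Y{\left(I \right)} = \left(I^{2} + I^{2}\right) + I = 2 I^{2} + I = I + 2 I^{2}$)
$- \frac{1}{n{\left(209 \right)} + Y{\left(8 \cdot 47 \right)}} - -115288 = - \frac{1}{2 \cdot 209^{2} + 8 \cdot 47 \left(1 + 2 \cdot 8 \cdot 47\right)} - -115288 = - \frac{1}{2 \cdot 43681 + 376 \left(1 + 2 \cdot 376\right)} + 115288 = - \frac{1}{87362 + 376 \left(1 + 752\right)} + 115288 = - \frac{1}{87362 + 376 \cdot 753} + 115288 = - \frac{1}{87362 + 283128} + 115288 = - \frac{1}{370490} + 115288 = \frac{42713051119}{370490}$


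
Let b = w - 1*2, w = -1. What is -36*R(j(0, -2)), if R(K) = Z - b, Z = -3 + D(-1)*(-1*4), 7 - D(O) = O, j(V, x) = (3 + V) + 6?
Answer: 1152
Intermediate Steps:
j(V, x) = 9 + V
D(O) = 7 - O
Z = -35 (Z = -3 + (7 - 1*(-1))*(-1*4) = -3 + (7 + 1)*(-4) = -3 + 8*(-4) = -3 - 32 = -35)
b = -3 (b = -1 - 1*2 = -1 - 2 = -3)
R(K) = -32 (R(K) = -35 - 1*(-3) = -35 + 3 = -32)
-36*R(j(0, -2)) = -36*(-32) = 1152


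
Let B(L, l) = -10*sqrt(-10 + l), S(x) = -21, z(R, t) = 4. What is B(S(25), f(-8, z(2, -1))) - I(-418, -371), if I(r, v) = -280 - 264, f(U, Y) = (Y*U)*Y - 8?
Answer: 544 - 10*I*sqrt(146) ≈ 544.0 - 120.83*I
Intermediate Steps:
f(U, Y) = -8 + U*Y**2 (f(U, Y) = (U*Y)*Y - 8 = U*Y**2 - 8 = -8 + U*Y**2)
I(r, v) = -544
B(S(25), f(-8, z(2, -1))) - I(-418, -371) = -10*sqrt(-10 + (-8 - 8*4**2)) - 1*(-544) = -10*sqrt(-10 + (-8 - 8*16)) + 544 = -10*sqrt(-10 + (-8 - 128)) + 544 = -10*sqrt(-10 - 136) + 544 = -10*I*sqrt(146) + 544 = 544 - 10*I*sqrt(146)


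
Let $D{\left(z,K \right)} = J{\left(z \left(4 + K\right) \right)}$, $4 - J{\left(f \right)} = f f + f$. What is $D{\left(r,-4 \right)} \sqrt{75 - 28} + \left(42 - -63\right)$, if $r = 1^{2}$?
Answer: $105 + 4 \sqrt{47} \approx 132.42$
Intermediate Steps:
$r = 1$
$J{\left(f \right)} = 4 - f - f^{2}$ ($J{\left(f \right)} = 4 - \left(f f + f\right) = 4 - \left(f^{2} + f\right) = 4 - \left(f + f^{2}\right) = 4 - f - f^{2}$)
$D{\left(z,K \right)} = 4 - z \left(4 + K\right) - z^{2} \left(4 + K\right)^{2}$ ($D{\left(z,K \right)} = 4 - z \left(4 + K\right) - \left(z \left(4 + K\right)\right)^{2} = 4 - z \left(4 + K\right) - z^{2} \left(4 + K\right)^{2}$)
$D{\left(r,-4 \right)} \sqrt{75 - 28} + \left(42 - -63\right) = \left(4 - 1 \left(4 - 4\right) - 1^{2} \left(4 - 4\right)^{2}\right) \sqrt{75 - 28} + \left(42 - -63\right) = \left(4 - 1 \cdot 0 - 1 \cdot 0^{2}\right) \sqrt{47} + \left(42 + 63\right) = \left(4 + 0 - 1 \cdot 0\right) \sqrt{47} + 105 = \left(4 + 0 + 0\right) \sqrt{47} + 105 = 4 \sqrt{47} + 105 = 105 + 4 \sqrt{47}$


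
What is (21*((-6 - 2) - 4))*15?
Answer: -3780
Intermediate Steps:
(21*((-6 - 2) - 4))*15 = (21*(-8 - 4))*15 = (21*(-12))*15 = -252*15 = -3780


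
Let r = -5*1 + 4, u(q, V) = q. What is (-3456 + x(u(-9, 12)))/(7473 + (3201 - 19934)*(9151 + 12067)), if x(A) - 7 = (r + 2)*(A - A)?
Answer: 3449/355033321 ≈ 9.7146e-6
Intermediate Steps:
r = -1 (r = -5 + 4 = -1)
x(A) = 7 (x(A) = 7 + (-1 + 2)*(A - A) = 7 + 1*0 = 7 + 0 = 7)
(-3456 + x(u(-9, 12)))/(7473 + (3201 - 19934)*(9151 + 12067)) = (-3456 + 7)/(7473 + (3201 - 19934)*(9151 + 12067)) = -3449/(7473 - 16733*21218) = -3449/(7473 - 355040794) = -3449/(-355033321) = -3449*(-1/355033321) = 3449/355033321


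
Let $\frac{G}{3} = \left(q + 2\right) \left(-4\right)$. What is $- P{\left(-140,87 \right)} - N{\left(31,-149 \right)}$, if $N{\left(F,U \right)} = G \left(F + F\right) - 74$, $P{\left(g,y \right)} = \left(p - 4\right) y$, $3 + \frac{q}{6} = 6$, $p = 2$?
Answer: $15128$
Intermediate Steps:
$q = 18$ ($q = -18 + 6 \cdot 6 = -18 + 36 = 18$)
$P{\left(g,y \right)} = - 2 y$ ($P{\left(g,y \right)} = \left(2 - 4\right) y = - 2 y$)
$G = -240$ ($G = 3 \left(18 + 2\right) \left(-4\right) = 3 \cdot 20 \left(-4\right) = 3 \left(-80\right) = -240$)
$N{\left(F,U \right)} = -74 - 480 F$ ($N{\left(F,U \right)} = - 240 \left(F + F\right) - 74 = - 240 \cdot 2 F - 74 = - 480 F - 74 = -74 - 480 F$)
$- P{\left(-140,87 \right)} - N{\left(31,-149 \right)} = - \left(-2\right) 87 - \left(-74 - 14880\right) = \left(-1\right) \left(-174\right) - \left(-74 - 14880\right) = 174 - -14954 = 174 + 14954 = 15128$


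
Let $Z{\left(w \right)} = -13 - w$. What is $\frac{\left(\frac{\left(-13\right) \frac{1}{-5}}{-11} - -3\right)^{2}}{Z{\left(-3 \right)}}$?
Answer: $- \frac{11552}{15125} \approx -0.76377$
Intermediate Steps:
$\frac{\left(\frac{\left(-13\right) \frac{1}{-5}}{-11} - -3\right)^{2}}{Z{\left(-3 \right)}} = \frac{\left(\frac{\left(-13\right) \frac{1}{-5}}{-11} - -3\right)^{2}}{-13 - -3} = \frac{\left(\left(-13\right) \left(- \frac{1}{5}\right) \left(- \frac{1}{11}\right) + 3\right)^{2}}{-13 + 3} = \frac{\left(\frac{13}{5} \left(- \frac{1}{11}\right) + 3\right)^{2}}{-10} = \left(- \frac{13}{55} + 3\right)^{2} \left(- \frac{1}{10}\right) = \left(\frac{152}{55}\right)^{2} \left(- \frac{1}{10}\right) = \frac{23104}{3025} \left(- \frac{1}{10}\right) = - \frac{11552}{15125}$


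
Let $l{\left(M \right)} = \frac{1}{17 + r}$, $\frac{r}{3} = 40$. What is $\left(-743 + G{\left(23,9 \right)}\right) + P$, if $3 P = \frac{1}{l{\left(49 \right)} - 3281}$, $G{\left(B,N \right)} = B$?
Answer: $- \frac{970911497}{1348488} \approx -720.0$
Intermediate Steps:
$r = 120$ ($r = 3 \cdot 40 = 120$)
$l{\left(M \right)} = \frac{1}{137}$ ($l{\left(M \right)} = \frac{1}{17 + 120} = \frac{1}{137}$)
$P = - \frac{137}{1348488}$ ($P = \frac{1}{3 \left(\frac{1}{137} - 3281\right)} = \frac{1}{3 \left(- \frac{449496}{137}\right)} = \frac{1}{3} \left(- \frac{137}{449496}\right) = - \frac{137}{1348488} \approx -0.0001016$)
$\left(-743 + G{\left(23,9 \right)}\right) + P = \left(-743 + 23\right) - \frac{137}{1348488} = -720 - \frac{137}{1348488} = - \frac{970911497}{1348488}$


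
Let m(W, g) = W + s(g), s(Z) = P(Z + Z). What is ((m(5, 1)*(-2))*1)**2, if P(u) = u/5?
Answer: 2916/25 ≈ 116.64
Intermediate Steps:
P(u) = u/5 (P(u) = u*(1/5) = u/5)
s(Z) = 2*Z/5 (s(Z) = (Z + Z)/5 = (2*Z)/5 = 2*Z/5)
m(W, g) = W + 2*g/5
((m(5, 1)*(-2))*1)**2 = (((5 + (2/5)*1)*(-2))*1)**2 = (((5 + 2/5)*(-2))*1)**2 = (((27/5)*(-2))*1)**2 = (-54/5*1)**2 = (-54/5)**2 = 2916/25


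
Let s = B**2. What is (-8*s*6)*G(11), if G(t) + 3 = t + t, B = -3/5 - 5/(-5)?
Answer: -3648/25 ≈ -145.92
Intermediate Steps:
B = 2/5 (B = -3*1/5 - 5*(-1/5) = -3/5 + 1 = 2/5 ≈ 0.40000)
s = 4/25 (s = (2/5)**2 = 4/25 ≈ 0.16000)
G(t) = -3 + 2*t (G(t) = -3 + (t + t) = -3 + 2*t)
(-8*s*6)*G(11) = (-8*4/25*6)*(-3 + 2*11) = (-32/25*6)*(-3 + 22) = -192/25*19 = -3648/25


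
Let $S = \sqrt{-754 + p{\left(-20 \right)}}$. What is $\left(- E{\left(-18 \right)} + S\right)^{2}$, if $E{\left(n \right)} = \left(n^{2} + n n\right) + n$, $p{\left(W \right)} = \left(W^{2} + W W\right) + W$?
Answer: $\left(630 - \sqrt{26}\right)^{2} \approx 3.905 \cdot 10^{5}$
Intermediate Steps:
$p{\left(W \right)} = W + 2 W^{2}$ ($p{\left(W \right)} = \left(W^{2} + W^{2}\right) + W = 2 W^{2} + W = W + 2 W^{2}$)
$E{\left(n \right)} = n + 2 n^{2}$ ($E{\left(n \right)} = \left(n^{2} + n^{2}\right) + n = 2 n^{2} + n = n + 2 n^{2}$)
$S = \sqrt{26}$ ($S = \sqrt{-754 - 20 \left(1 + 2 \left(-20\right)\right)} = \sqrt{-754 - 20 \left(1 - 40\right)} = \sqrt{-754 - -780} = \sqrt{-754 + 780} = \sqrt{26} \approx 5.099$)
$\left(- E{\left(-18 \right)} + S\right)^{2} = \left(- \left(-18\right) \left(1 + 2 \left(-18\right)\right) + \sqrt{26}\right)^{2} = \left(- \left(-18\right) \left(1 - 36\right) + \sqrt{26}\right)^{2} = \left(- \left(-18\right) \left(-35\right) + \sqrt{26}\right)^{2} = \left(\left(-1\right) 630 + \sqrt{26}\right)^{2} = \left(-630 + \sqrt{26}\right)^{2}$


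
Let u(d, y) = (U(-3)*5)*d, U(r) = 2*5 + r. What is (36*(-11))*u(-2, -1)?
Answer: 27720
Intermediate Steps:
U(r) = 10 + r
u(d, y) = 35*d (u(d, y) = ((10 - 3)*5)*d = (7*5)*d = 35*d)
(36*(-11))*u(-2, -1) = (36*(-11))*(35*(-2)) = -396*(-70) = 27720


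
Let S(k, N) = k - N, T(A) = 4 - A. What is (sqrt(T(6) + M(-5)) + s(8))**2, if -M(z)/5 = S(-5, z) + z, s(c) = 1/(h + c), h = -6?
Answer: 93/4 + sqrt(23) ≈ 28.046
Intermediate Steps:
s(c) = 1/(-6 + c)
M(z) = 25 (M(z) = -5*((-5 - z) + z) = -5*(-5) = 25)
(sqrt(T(6) + M(-5)) + s(8))**2 = (sqrt((4 - 1*6) + 25) + 1/(-6 + 8))**2 = (sqrt((4 - 6) + 25) + 1/2)**2 = (sqrt(-2 + 25) + 1/2)**2 = (sqrt(23) + 1/2)**2 = (1/2 + sqrt(23))**2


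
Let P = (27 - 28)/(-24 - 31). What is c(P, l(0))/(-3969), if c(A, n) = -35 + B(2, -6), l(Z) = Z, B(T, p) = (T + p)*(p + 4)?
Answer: 1/147 ≈ 0.0068027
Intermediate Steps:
B(T, p) = (4 + p)*(T + p) (B(T, p) = (T + p)*(4 + p) = (4 + p)*(T + p))
P = 1/55 (P = -1/(-55) = -1*(-1/55) = 1/55 ≈ 0.018182)
c(A, n) = -27 (c(A, n) = -35 + ((-6)**2 + 4*2 + 4*(-6) + 2*(-6)) = -35 + (36 + 8 - 24 - 12) = -35 + 8 = -27)
c(P, l(0))/(-3969) = -27/(-3969) = -27*(-1/3969) = 1/147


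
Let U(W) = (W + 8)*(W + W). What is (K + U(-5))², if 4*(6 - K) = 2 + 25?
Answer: 15129/16 ≈ 945.56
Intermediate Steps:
U(W) = 2*W*(8 + W) (U(W) = (8 + W)*(2*W) = 2*W*(8 + W))
K = -¾ (K = 6 - (2 + 25)/4 = 6 - ¼*27 = 6 - 27/4 = -¾ ≈ -0.75000)
(K + U(-5))² = (-¾ + 2*(-5)*(8 - 5))² = (-¾ + 2*(-5)*3)² = (-¾ - 30)² = (-123/4)² = 15129/16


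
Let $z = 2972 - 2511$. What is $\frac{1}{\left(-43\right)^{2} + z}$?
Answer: $\frac{1}{2310} \approx 0.0004329$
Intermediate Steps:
$z = 461$ ($z = 2972 - 2511 = 461$)
$\frac{1}{\left(-43\right)^{2} + z} = \frac{1}{\left(-43\right)^{2} + 461} = \frac{1}{1849 + 461} = \frac{1}{2310}$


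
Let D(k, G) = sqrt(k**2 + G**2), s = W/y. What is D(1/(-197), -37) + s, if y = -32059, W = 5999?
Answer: -5999/32059 + sqrt(53129522)/197 ≈ 36.813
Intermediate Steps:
s = -5999/32059 (s = 5999/(-32059) = 5999*(-1/32059) = -5999/32059 ≈ -0.18712)
D(k, G) = sqrt(G**2 + k**2)
D(1/(-197), -37) + s = sqrt((-37)**2 + (1/(-197))**2) - 5999/32059 = sqrt(1369 + (-1/197)**2) - 5999/32059 = sqrt(1369 + 1/38809) - 5999/32059 = sqrt(53129522/38809) - 5999/32059 = sqrt(53129522)/197 - 5999/32059 = -5999/32059 + sqrt(53129522)/197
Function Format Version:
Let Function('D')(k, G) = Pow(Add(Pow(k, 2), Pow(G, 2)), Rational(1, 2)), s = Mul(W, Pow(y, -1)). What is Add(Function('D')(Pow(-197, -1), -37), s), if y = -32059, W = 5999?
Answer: Add(Rational(-5999, 32059), Mul(Rational(1, 197), Pow(53129522, Rational(1, 2)))) ≈ 36.813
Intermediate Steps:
s = Rational(-5999, 32059) (s = Mul(5999, Pow(-32059, -1)) = Mul(5999, Rational(-1, 32059)) = Rational(-5999, 32059) ≈ -0.18712)
Function('D')(k, G) = Pow(Add(Pow(G, 2), Pow(k, 2)), Rational(1, 2))
Add(Function('D')(Pow(-197, -1), -37), s) = Add(Pow(Add(Pow(-37, 2), Pow(Pow(-197, -1), 2)), Rational(1, 2)), Rational(-5999, 32059)) = Add(Pow(Add(1369, Pow(Rational(-1, 197), 2)), Rational(1, 2)), Rational(-5999, 32059)) = Add(Pow(Add(1369, Rational(1, 38809)), Rational(1, 2)), Rational(-5999, 32059)) = Add(Pow(Rational(53129522, 38809), Rational(1, 2)), Rational(-5999, 32059)) = Add(Mul(Rational(1, 197), Pow(53129522, Rational(1, 2))), Rational(-5999, 32059)) = Add(Rational(-5999, 32059), Mul(Rational(1, 197), Pow(53129522, Rational(1, 2))))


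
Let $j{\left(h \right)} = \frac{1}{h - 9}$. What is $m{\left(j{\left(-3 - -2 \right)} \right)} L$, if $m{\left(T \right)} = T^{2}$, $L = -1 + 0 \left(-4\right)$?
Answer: $- \frac{1}{100} \approx -0.01$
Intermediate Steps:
$L = -1$ ($L = -1 + 0 = -1$)
$j{\left(h \right)} = \frac{1}{-9 + h}$
$m{\left(j{\left(-3 - -2 \right)} \right)} L = \left(\frac{1}{-9 - 1}\right)^{2} \left(-1\right) = \left(\frac{1}{-10}\right)^{2} \left(-1\right) = \left(- \frac{1}{10}\right)^{2} \left(-1\right) = \frac{1}{100} \left(-1\right) = - \frac{1}{100}$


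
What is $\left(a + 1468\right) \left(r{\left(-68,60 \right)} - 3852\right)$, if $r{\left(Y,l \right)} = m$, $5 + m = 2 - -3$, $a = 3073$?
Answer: $-17491932$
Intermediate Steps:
$m = 0$ ($m = -5 + \left(2 - -3\right) = -5 + \left(2 + 3\right) = -5 + 5 = 0$)
$r{\left(Y,l \right)} = 0$
$\left(a + 1468\right) \left(r{\left(-68,60 \right)} - 3852\right) = \left(3073 + 1468\right) \left(0 - 3852\right) = 4541 \left(-3852\right) = -17491932$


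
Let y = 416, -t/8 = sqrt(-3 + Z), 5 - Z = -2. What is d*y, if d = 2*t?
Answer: -13312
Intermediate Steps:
Z = 7 (Z = 5 - 1*(-2) = 5 + 2 = 7)
t = -16 (t = -8*sqrt(-3 + 7) = -8*sqrt(4) = -8*2 = -16)
d = -32 (d = 2*(-16) = -32)
d*y = -32*416 = -13312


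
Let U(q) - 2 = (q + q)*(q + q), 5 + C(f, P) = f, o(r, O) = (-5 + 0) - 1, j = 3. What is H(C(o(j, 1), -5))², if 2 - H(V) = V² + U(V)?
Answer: 366025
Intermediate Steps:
o(r, O) = -6 (o(r, O) = -5 - 1 = -6)
C(f, P) = -5 + f
U(q) = 2 + 4*q² (U(q) = 2 + (q + q)*(q + q) = 2 + (2*q)*(2*q) = 2 + 4*q²)
H(V) = -5*V² (H(V) = 2 - (V² + (2 + 4*V²)) = 2 - (2 + 5*V²) = 2 + (-2 - 5*V²) = -5*V²)
H(C(o(j, 1), -5))² = (-5*(-5 - 6)²)² = (-5*(-11)²)² = (-5*121)² = (-605)² = 366025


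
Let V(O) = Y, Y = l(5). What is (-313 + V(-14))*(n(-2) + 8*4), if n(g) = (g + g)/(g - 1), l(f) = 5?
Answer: -30800/3 ≈ -10267.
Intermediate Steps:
Y = 5
n(g) = 2*g/(-1 + g) (n(g) = (2*g)/(-1 + g) = 2*g/(-1 + g))
V(O) = 5
(-313 + V(-14))*(n(-2) + 8*4) = (-313 + 5)*(2*(-2)/(-1 - 2) + 8*4) = -308*(2*(-2)/(-3) + 32) = -308*(2*(-2)*(-⅓) + 32) = -308*(4/3 + 32) = -308*100/3 = -30800/3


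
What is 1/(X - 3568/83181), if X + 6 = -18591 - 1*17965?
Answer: -83181/3041267290 ≈ -2.7351e-5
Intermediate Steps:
X = -36562 (X = -6 + (-18591 - 1*17965) = -6 + (-18591 - 17965) = -6 - 36556 = -36562)
1/(X - 3568/83181) = 1/(-36562 - 3568/83181) = 1/(-3041267290/83181) = -83181/3041267290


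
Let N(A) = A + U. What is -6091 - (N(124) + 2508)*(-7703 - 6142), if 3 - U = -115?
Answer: 38067659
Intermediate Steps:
U = 118 (U = 3 - 1*(-115) = 3 + 115 = 118)
N(A) = 118 + A (N(A) = A + 118 = 118 + A)
-6091 - (N(124) + 2508)*(-7703 - 6142) = -6091 - ((118 + 124) + 2508)*(-7703 - 6142) = -6091 - (242 + 2508)*(-13845) = -6091 - 2750*(-13845) = -6091 - 1*(-38073750) = -6091 + 38073750 = 38067659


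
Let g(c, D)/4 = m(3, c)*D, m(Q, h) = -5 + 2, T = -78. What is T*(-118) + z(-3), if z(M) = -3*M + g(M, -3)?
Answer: 9249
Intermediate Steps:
m(Q, h) = -3
g(c, D) = -12*D (g(c, D) = 4*(-3*D) = -12*D)
z(M) = 36 - 3*M (z(M) = -3*M - 12*(-3) = -3*M + 36 = 36 - 3*M)
T*(-118) + z(-3) = -78*(-118) + (36 - 3*(-3)) = 9204 + (36 + 9) = 9204 + 45 = 9249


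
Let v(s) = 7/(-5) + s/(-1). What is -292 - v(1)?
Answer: -1448/5 ≈ -289.60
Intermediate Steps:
v(s) = -7/5 - s (v(s) = 7*(-⅕) + s*(-1) = -7/5 - s)
-292 - v(1) = -292 - (-7/5 - 1*1) = -292 - (-7/5 - 1) = -292 - 1*(-12/5) = -292 + 12/5 = -1448/5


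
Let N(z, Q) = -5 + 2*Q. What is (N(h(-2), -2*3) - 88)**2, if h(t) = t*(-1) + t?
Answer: 11025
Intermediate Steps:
h(t) = 0 (h(t) = -t + t = 0)
(N(h(-2), -2*3) - 88)**2 = ((-5 + 2*(-2*3)) - 88)**2 = ((-5 + 2*(-6)) - 88)**2 = ((-5 - 12) - 88)**2 = (-17 - 88)**2 = (-105)**2 = 11025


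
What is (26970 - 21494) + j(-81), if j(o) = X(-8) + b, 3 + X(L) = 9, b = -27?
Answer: 5455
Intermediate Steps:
X(L) = 6 (X(L) = -3 + 9 = 6)
j(o) = -21 (j(o) = 6 - 27 = -21)
(26970 - 21494) + j(-81) = (26970 - 21494) - 21 = 5476 - 21 = 5455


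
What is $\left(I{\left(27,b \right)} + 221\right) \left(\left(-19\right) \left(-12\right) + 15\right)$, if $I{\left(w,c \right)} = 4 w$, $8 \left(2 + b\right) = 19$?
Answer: $79947$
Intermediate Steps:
$b = \frac{3}{8}$ ($b = -2 + \frac{1}{8} \cdot 19 = -2 + \frac{19}{8} = \frac{3}{8} \approx 0.375$)
$\left(I{\left(27,b \right)} + 221\right) \left(\left(-19\right) \left(-12\right) + 15\right) = \left(4 \cdot 27 + 221\right) \left(\left(-19\right) \left(-12\right) + 15\right) = \left(108 + 221\right) \left(228 + 15\right) = 329 \cdot 243 = 79947$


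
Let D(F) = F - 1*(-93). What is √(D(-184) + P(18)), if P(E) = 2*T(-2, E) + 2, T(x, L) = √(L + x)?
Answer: 9*I ≈ 9.0*I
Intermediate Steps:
D(F) = 93 + F (D(F) = F + 93 = 93 + F)
P(E) = 2 + 2*√(-2 + E) (P(E) = 2*√(E - 2) + 2 = 2*√(-2 + E) + 2 = 2 + 2*√(-2 + E))
√(D(-184) + P(18)) = √((93 - 184) + (2 + 2*√(-2 + 18))) = √(-91 + (2 + 2*√16)) = √(-91 + (2 + 2*4)) = √(-91 + (2 + 8)) = √(-91 + 10) = √(-81) = 9*I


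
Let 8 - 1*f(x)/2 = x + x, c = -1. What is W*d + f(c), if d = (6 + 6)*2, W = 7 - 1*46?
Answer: -916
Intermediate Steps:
f(x) = 16 - 4*x (f(x) = 16 - 2*(x + x) = 16 - 4*x)
W = -39 (W = 7 - 46 = -39)
d = 24 (d = 12*2 = 24)
W*d + f(c) = -39*24 + (16 - 4*(-1)) = -936 + (16 + 4) = -936 + 20 = -916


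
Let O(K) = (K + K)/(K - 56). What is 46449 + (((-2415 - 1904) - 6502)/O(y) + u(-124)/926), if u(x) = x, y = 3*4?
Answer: 61382101/926 ≈ 66287.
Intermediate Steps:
y = 12
O(K) = 2*K/(-56 + K) (O(K) = (2*K)/(-56 + K) = 2*K/(-56 + K))
46449 + (((-2415 - 1904) - 6502)/O(y) + u(-124)/926) = 46449 + (((-2415 - 1904) - 6502)/((2*12/(-56 + 12))) - 124/926) = 46449 + ((-4319 - 6502)/((2*12/(-44))) - 124*1/926) = 46449 + (-10821/(2*12*(-1/44)) - 62/463) = 46449 + (-10821/(-6/11) - 62/463) = 46449 + (-10821*(-11/6) - 62/463) = 46449 + (39677/2 - 62/463) = 46449 + 18370327/926 = 61382101/926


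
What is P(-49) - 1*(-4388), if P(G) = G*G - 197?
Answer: 6592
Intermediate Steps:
P(G) = -197 + G² (P(G) = G² - 197 = -197 + G²)
P(-49) - 1*(-4388) = (-197 + (-49)²) - 1*(-4388) = (-197 + 2401) + 4388 = 2204 + 4388 = 6592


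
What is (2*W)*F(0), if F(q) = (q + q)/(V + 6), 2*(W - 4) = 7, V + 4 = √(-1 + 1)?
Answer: 0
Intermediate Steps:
V = -4 (V = -4 + √(-1 + 1) = -4 + √0 = -4 + 0 = -4)
W = 15/2 (W = 4 + (½)*7 = 4 + 7/2 = 15/2 ≈ 7.5000)
F(q) = q (F(q) = (q + q)/(-4 + 6) = (2*q)/2 = (2*q)*(½) = q)
(2*W)*F(0) = (2*(15/2))*0 = 15*0 = 0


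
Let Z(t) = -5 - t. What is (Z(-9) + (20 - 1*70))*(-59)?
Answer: 2714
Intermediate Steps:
(Z(-9) + (20 - 1*70))*(-59) = ((-5 - 1*(-9)) + (20 - 1*70))*(-59) = ((-5 + 9) + (20 - 70))*(-59) = (4 - 50)*(-59) = -46*(-59) = 2714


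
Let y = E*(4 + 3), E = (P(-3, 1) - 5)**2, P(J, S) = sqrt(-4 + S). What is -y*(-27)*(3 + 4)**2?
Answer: 203742 - 92610*I*sqrt(3) ≈ 2.0374e+5 - 1.6041e+5*I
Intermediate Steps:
E = (-5 + I*sqrt(3))**2 (E = (sqrt(-4 + 1) - 5)**2 = (sqrt(-3) - 5)**2 = (I*sqrt(3) - 5)**2 = (-5 + I*sqrt(3))**2 ≈ 22.0 - 17.32*I)
y = 7*(5 - I*sqrt(3))**2 (y = (5 - I*sqrt(3))**2*(4 + 3) = (5 - I*sqrt(3))**2*7 = 7*(5 - I*sqrt(3))**2 ≈ 154.0 - 121.24*I)
-y*(-27)*(3 + 4)**2 = -(154 - 70*I*sqrt(3))*(-27)*(3 + 4)**2 = -(-4158 + 1890*I*sqrt(3))*7**2 = -(-4158 + 1890*I*sqrt(3))*49 = -(-203742 + 92610*I*sqrt(3)) = 203742 - 92610*I*sqrt(3)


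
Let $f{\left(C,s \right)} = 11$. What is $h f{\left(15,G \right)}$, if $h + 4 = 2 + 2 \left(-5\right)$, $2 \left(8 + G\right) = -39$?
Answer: $-132$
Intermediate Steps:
$G = - \frac{55}{2}$ ($G = -8 + \frac{1}{2} \left(-39\right) = -8 - \frac{39}{2} = - \frac{55}{2} \approx -27.5$)
$h = -12$ ($h = -4 + \left(2 + 2 \left(-5\right)\right) = -4 + \left(2 - 10\right) = -4 - 8 = -12$)
$h f{\left(15,G \right)} = \left(-12\right) 11 = -132$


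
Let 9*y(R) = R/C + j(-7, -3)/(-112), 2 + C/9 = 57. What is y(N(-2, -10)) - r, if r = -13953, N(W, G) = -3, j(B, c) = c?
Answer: 2320663343/166320 ≈ 13953.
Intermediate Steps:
C = 495 (C = -18 + 9*57 = -18 + 513 = 495)
y(R) = 1/336 + R/4455 (y(R) = (R/495 - 3/(-112))/9 = (R*(1/495) - 3*(-1/112))/9 = (R/495 + 3/112)/9 = (3/112 + R/495)/9 = 1/336 + R/4455)
y(N(-2, -10)) - r = (1/336 + (1/4455)*(-3)) - 1*(-13953) = (1/336 - 1/1485) + 13953 = 383/166320 + 13953 = 2320663343/166320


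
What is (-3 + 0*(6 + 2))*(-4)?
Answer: 12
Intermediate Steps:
(-3 + 0*(6 + 2))*(-4) = (-3 + 0*8)*(-4) = (-3 + 0)*(-4) = -3*(-4) = 12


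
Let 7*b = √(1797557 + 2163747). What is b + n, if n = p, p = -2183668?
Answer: -2183668 + 2*√990326/7 ≈ -2.1834e+6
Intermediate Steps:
b = 2*√990326/7 (b = √(1797557 + 2163747)/7 = √3961304/7 = (2*√990326)/7 = 2*√990326/7 ≈ 284.33)
n = -2183668
b + n = 2*√990326/7 - 2183668 = -2183668 + 2*√990326/7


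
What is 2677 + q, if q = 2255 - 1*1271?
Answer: 3661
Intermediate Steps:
q = 984 (q = 2255 - 1271 = 984)
2677 + q = 2677 + 984 = 3661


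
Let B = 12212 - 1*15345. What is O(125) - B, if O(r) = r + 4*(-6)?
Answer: 3234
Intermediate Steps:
O(r) = -24 + r (O(r) = r - 24 = -24 + r)
B = -3133 (B = 12212 - 15345 = -3133)
O(125) - B = (-24 + 125) - 1*(-3133) = 101 + 3133 = 3234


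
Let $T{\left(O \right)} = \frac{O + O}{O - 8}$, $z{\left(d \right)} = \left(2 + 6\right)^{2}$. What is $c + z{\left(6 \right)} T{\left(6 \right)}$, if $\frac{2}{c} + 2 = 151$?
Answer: $- \frac{57214}{149} \approx -383.99$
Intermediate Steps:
$c = \frac{2}{149}$ ($c = \frac{2}{-2 + 151} = \frac{2}{149} \approx 0.013423$)
$z{\left(d \right)} = 64$ ($z{\left(d \right)} = 8^{2} = 64$)
$T{\left(O \right)} = \frac{2 O}{-8 + O}$
$c + z{\left(6 \right)} T{\left(6 \right)} = \frac{2}{149} + 64 \cdot 2 \cdot 6 \frac{1}{-8 + 6} = \frac{2}{149} + 64 \cdot 2 \cdot 6 \frac{1}{-2} = \frac{2}{149} + 64 \cdot 2 \cdot 6 \left(- \frac{1}{2}\right) = \frac{2}{149} + 64 \left(-6\right) = \frac{2}{149} - 384 = - \frac{57214}{149}$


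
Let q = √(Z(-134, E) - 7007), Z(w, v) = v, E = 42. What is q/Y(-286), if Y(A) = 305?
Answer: I*√6965/305 ≈ 0.27363*I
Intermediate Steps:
q = I*√6965 (q = √(42 - 7007) = √(-6965) = I*√6965 ≈ 83.457*I)
q/Y(-286) = (I*√6965)/305 = (I*√6965)*(1/305) = I*√6965/305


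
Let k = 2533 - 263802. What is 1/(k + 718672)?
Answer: 1/457403 ≈ 2.1863e-6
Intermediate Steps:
k = -261269
1/(k + 718672) = 1/(-261269 + 718672) = 1/457403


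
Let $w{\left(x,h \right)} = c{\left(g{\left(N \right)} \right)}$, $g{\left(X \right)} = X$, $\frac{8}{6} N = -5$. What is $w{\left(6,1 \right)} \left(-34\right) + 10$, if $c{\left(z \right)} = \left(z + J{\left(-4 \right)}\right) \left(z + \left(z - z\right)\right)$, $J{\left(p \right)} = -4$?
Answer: $- \frac{7825}{8} \approx -978.13$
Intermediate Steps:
$N = - \frac{15}{4}$ ($N = \frac{3}{4} \left(-5\right) = - \frac{15}{4} \approx -3.75$)
$c{\left(z \right)} = z \left(-4 + z\right)$ ($c{\left(z \right)} = \left(z - 4\right) \left(z + \left(z - z\right)\right) = \left(-4 + z\right) \left(z + 0\right) = \left(-4 + z\right) z = z \left(-4 + z\right)$)
$w{\left(x,h \right)} = \frac{465}{16}$ ($w{\left(x,h \right)} = - \frac{15 \left(-4 - \frac{15}{4}\right)}{4} = \left(- \frac{15}{4}\right) \left(- \frac{31}{4}\right) = \frac{465}{16}$)
$w{\left(6,1 \right)} \left(-34\right) + 10 = \frac{465}{16} \left(-34\right) + 10 = - \frac{7905}{8} + 10 = - \frac{7825}{8}$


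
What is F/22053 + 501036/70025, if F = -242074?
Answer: -5901884942/1544261325 ≈ -3.8218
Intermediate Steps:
F/22053 + 501036/70025 = -242074/22053 + 501036/70025 = -5901884942/1544261325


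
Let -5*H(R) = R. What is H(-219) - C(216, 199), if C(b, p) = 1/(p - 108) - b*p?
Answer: 19577644/455 ≈ 43028.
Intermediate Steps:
H(R) = -R/5
C(b, p) = 1/(-108 + p) - b*p
H(-219) - C(216, 199) = -⅕*(-219) - (1 - 1*216*199² + 108*216*199)/(-108 + 199) = 219/5 - (1 - 1*216*39601 + 4642272)/91 = 219/5 - (1 - 8553816 + 4642272)/91 = 219/5 - (-3911543)/91 = 219/5 - 1*(-3911543/91) = 219/5 + 3911543/91 = 19577644/455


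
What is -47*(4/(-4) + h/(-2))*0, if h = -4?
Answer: 0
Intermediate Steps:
-47*(4/(-4) + h/(-2))*0 = -47*(4/(-4) - 4/(-2))*0 = -47*(4*(-¼) - 4*(-½))*0 = -47*(-1 + 2)*0 = -47*1*0 = -47*0 = 0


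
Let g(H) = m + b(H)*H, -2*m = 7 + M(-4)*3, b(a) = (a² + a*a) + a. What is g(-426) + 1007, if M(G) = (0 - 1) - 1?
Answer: -308870139/2 ≈ -1.5444e+8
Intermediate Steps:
M(G) = -2 (M(G) = -1 - 1 = -2)
b(a) = a + 2*a² (b(a) = (a² + a²) + a = 2*a² + a = a + 2*a²)
m = -½ (m = -(7 - 2*3)/2 = -(7 - 6)/2 = -½*1 = -½ ≈ -0.50000)
g(H) = -½ + H²*(1 + 2*H) (g(H) = -½ + (H*(1 + 2*H))*H = -½ + H²*(1 + 2*H))
g(-426) + 1007 = (-½ + (-426)² + 2*(-426)³) + 1007 = (-½ + 181476 + 2*(-77308776)) + 1007 = (-½ + 181476 - 154617552) + 1007 = -308872153/2 + 1007 = -308870139/2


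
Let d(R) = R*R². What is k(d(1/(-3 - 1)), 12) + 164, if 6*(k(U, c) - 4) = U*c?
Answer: 5375/32 ≈ 167.97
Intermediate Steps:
d(R) = R³
k(U, c) = 4 + U*c/6 (k(U, c) = 4 + (U*c)/6 = 4 + U*c/6)
k(d(1/(-3 - 1)), 12) + 164 = (4 + (⅙)*(1/(-3 - 1))³*12) + 164 = (4 + (⅙)*(1/(-4))³*12) + 164 = (4 + (⅙)*(-¼)³*12) + 164 = (4 + (⅙)*(-1/64)*12) + 164 = (4 - 1/32) + 164 = 127/32 + 164 = 5375/32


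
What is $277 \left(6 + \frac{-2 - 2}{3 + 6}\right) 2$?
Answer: $\frac{27700}{9} \approx 3077.8$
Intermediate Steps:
$277 \left(6 + \frac{-2 - 2}{3 + 6}\right) 2 = 277 \left(6 - \frac{4}{9}\right) 2 = 277 \cdot \frac{50}{9} \cdot 2 = 277 \cdot \frac{100}{9} = \frac{27700}{9}$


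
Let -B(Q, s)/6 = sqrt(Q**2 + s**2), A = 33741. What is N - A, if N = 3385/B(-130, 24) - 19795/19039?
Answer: -642414694/19039 - 3385*sqrt(4369)/52428 ≈ -33746.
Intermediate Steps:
B(Q, s) = -6*sqrt(Q**2 + s**2)
N = -19795/19039 - 3385*sqrt(4369)/52428 (N = 3385/((-6*sqrt((-130)**2 + 24**2))) - 19795/19039 = 3385/((-6*sqrt(16900 + 576))) - 19795*1/19039 = 3385/((-12*sqrt(4369))) - 19795/19039 = 3385*(-sqrt(4369)/52428) - 19795/19039 = -3385*sqrt(4369)/52428 - 19795/19039 = -19795/19039 - 3385*sqrt(4369)/52428 ≈ -5.3073)
N - A = (-19795/19039 - 3385*sqrt(4369)/52428) - 1*33741 = (-19795/19039 - 3385*sqrt(4369)/52428) - 33741 = -642414694/19039 - 3385*sqrt(4369)/52428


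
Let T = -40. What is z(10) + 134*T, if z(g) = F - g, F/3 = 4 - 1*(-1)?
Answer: -5355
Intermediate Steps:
F = 15 (F = 3*(4 - 1*(-1)) = 3*(4 + 1) = 3*5 = 15)
z(g) = 15 - g
z(10) + 134*T = (15 - 1*10) + 134*(-40) = (15 - 10) - 5360 = 5 - 5360 = -5355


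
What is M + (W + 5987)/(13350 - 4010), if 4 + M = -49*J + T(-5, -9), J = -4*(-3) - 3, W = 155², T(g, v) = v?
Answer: -1052587/2335 ≈ -450.79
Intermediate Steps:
W = 24025
J = 9 (J = 12 - 3 = 9)
M = -454 (M = -4 + (-49*9 - 9) = -4 + (-441 - 9) = -4 - 450 = -454)
M + (W + 5987)/(13350 - 4010) = -454 + (24025 + 5987)/(13350 - 4010) = -454 + 30012/9340 = -454 + 30012*(1/9340) = -454 + 7503/2335 = -1052587/2335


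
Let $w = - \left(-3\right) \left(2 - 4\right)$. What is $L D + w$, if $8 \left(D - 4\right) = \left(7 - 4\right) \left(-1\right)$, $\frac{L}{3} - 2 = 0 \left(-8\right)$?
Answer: $\frac{63}{4} \approx 15.75$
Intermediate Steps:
$L = 6$ ($L = 6 + 3 \cdot 0 \left(-8\right) = 6 + 3 \cdot 0 = 6 + 0 = 6$)
$w = -6$ ($w = - \left(-3\right) \left(-2\right) = \left(-1\right) 6 = -6$)
$D = \frac{29}{8}$ ($D = 4 + \frac{\left(7 - 4\right) \left(-1\right)}{8} = 4 + \frac{3 \left(-1\right)}{8} = 4 + \frac{1}{8} \left(-3\right) = 4 - \frac{3}{8} = \frac{29}{8} \approx 3.625$)
$L D + w = 6 \cdot \frac{29}{8} - 6 = \frac{87}{4} - 6 = \frac{63}{4}$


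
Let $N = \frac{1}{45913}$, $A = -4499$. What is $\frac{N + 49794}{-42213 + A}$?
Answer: $- \frac{2286191923}{2144688056} \approx -1.066$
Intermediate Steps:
$N = \frac{1}{45913} \approx 2.178 \cdot 10^{-5}$
$\frac{N + 49794}{-42213 + A} = \frac{\frac{1}{45913} + 49794}{-42213 - 4499} = \frac{2286191923}{45913 \left(-46712\right)} = \frac{2286191923}{45913} \left(- \frac{1}{46712}\right) = - \frac{2286191923}{2144688056}$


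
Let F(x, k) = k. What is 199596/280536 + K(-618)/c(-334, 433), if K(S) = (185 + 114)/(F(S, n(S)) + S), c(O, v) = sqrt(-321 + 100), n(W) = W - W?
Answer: 16633/23378 + 23*I*sqrt(221)/10506 ≈ 0.71148 + 0.032545*I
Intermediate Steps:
n(W) = 0
c(O, v) = I*sqrt(221) (c(O, v) = sqrt(-221) = I*sqrt(221))
K(S) = 299/S (K(S) = (185 + 114)/(0 + S) = 299/S)
199596/280536 + K(-618)/c(-334, 433) = 199596/280536 + (299/(-618))/((I*sqrt(221))) = 199596*(1/280536) + (299*(-1/618))*(-I*sqrt(221)/221) = 16633/23378 - (-23)*I*sqrt(221)/10506 = 16633/23378 + 23*I*sqrt(221)/10506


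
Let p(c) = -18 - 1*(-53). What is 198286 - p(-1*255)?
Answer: 198251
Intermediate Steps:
p(c) = 35 (p(c) = -18 + 53 = 35)
198286 - p(-1*255) = 198286 - 1*35 = 198286 - 35 = 198251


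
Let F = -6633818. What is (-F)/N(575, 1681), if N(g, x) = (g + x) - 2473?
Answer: -6633818/217 ≈ -30571.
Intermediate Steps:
N(g, x) = -2473 + g + x
(-F)/N(575, 1681) = (-1*(-6633818))/(-2473 + 575 + 1681) = 6633818/(-217) = 6633818*(-1/217) = -6633818/217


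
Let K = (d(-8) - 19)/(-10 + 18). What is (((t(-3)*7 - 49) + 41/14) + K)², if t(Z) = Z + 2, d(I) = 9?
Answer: 2313441/784 ≈ 2950.8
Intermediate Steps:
t(Z) = 2 + Z
K = -5/4 (K = (9 - 19)/(-10 + 18) = -10/8 = -10*⅛ = -5/4 ≈ -1.2500)
(((t(-3)*7 - 49) + 41/14) + K)² = ((((2 - 3)*7 - 49) + 41/14) - 5/4)² = (((-1*7 - 49) + 41*(1/14)) - 5/4)² = (((-7 - 49) + 41/14) - 5/4)² = ((-56 + 41/14) - 5/4)² = (-743/14 - 5/4)² = (-1521/28)² = 2313441/784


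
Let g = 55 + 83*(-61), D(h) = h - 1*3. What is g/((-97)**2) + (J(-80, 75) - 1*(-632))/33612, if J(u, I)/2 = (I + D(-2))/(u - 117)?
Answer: -7997662909/15575573919 ≈ -0.51347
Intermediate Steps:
D(h) = -3 + h (D(h) = h - 3 = -3 + h)
J(u, I) = 2*(-5 + I)/(-117 + u) (J(u, I) = 2*((I + (-3 - 2))/(u - 117)) = 2*((I - 5)/(-117 + u)) = 2*((-5 + I)/(-117 + u)) = 2*(-5 + I)/(-117 + u))
g = -5008 (g = 55 - 5063 = -5008)
g/((-97)**2) + (J(-80, 75) - 1*(-632))/33612 = -5008/((-97)**2) + (2*(-5 + 75)/(-117 - 80) - 1*(-632))/33612 = -5008/9409 + (2*70/(-197) + 632)*(1/33612) = -5008*1/9409 + (2*(-1/197)*70 + 632)*(1/33612) = -5008/9409 + (-140/197 + 632)*(1/33612) = -5008/9409 + (124364/197)*(1/33612) = -5008/9409 + 31091/1655391 = -7997662909/15575573919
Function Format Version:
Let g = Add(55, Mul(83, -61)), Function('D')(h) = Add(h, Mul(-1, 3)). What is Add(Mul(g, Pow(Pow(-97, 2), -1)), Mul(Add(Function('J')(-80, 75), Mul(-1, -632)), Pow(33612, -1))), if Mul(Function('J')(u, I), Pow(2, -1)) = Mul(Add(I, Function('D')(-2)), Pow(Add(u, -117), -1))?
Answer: Rational(-7997662909, 15575573919) ≈ -0.51347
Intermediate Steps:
Function('D')(h) = Add(-3, h) (Function('D')(h) = Add(h, -3) = Add(-3, h))
Function('J')(u, I) = Mul(2, Pow(Add(-117, u), -1), Add(-5, I)) (Function('J')(u, I) = Mul(2, Mul(Add(I, Add(-3, -2)), Pow(Add(u, -117), -1))) = Mul(2, Mul(Add(I, -5), Pow(Add(-117, u), -1))) = Mul(2, Mul(Add(-5, I), Pow(Add(-117, u), -1))) = Mul(2, Mul(Pow(Add(-117, u), -1), Add(-5, I))) = Mul(2, Pow(Add(-117, u), -1), Add(-5, I)))
g = -5008 (g = Add(55, -5063) = -5008)
Add(Mul(g, Pow(Pow(-97, 2), -1)), Mul(Add(Function('J')(-80, 75), Mul(-1, -632)), Pow(33612, -1))) = Add(Mul(-5008, Pow(Pow(-97, 2), -1)), Mul(Add(Mul(2, Pow(Add(-117, -80), -1), Add(-5, 75)), Mul(-1, -632)), Pow(33612, -1))) = Add(Mul(-5008, Pow(9409, -1)), Mul(Add(Mul(2, Pow(-197, -1), 70), 632), Rational(1, 33612))) = Add(Mul(-5008, Rational(1, 9409)), Mul(Add(Mul(2, Rational(-1, 197), 70), 632), Rational(1, 33612))) = Add(Rational(-5008, 9409), Mul(Add(Rational(-140, 197), 632), Rational(1, 33612))) = Add(Rational(-5008, 9409), Mul(Rational(124364, 197), Rational(1, 33612))) = Add(Rational(-5008, 9409), Rational(31091, 1655391)) = Rational(-7997662909, 15575573919)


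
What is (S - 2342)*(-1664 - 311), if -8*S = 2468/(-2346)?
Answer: 21701392825/4692 ≈ 4.6252e+6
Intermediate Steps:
S = 617/4692 (S = -617/(2*(-2346)) = -617*(-1)/(2*2346) = -⅛*(-1234/1173) = 617/4692 ≈ 0.13150)
(S - 2342)*(-1664 - 311) = (617/4692 - 2342)*(-1664 - 311) = -10988047/4692*(-1975) = 21701392825/4692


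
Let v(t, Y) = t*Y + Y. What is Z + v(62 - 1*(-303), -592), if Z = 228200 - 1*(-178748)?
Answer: 190276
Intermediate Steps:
Z = 406948 (Z = 228200 + 178748 = 406948)
v(t, Y) = Y + Y*t (v(t, Y) = Y*t + Y = Y + Y*t)
Z + v(62 - 1*(-303), -592) = 406948 - 592*(1 + (62 - 1*(-303))) = 406948 - 592*(1 + (62 + 303)) = 406948 - 592*(1 + 365) = 406948 - 592*366 = 406948 - 216672 = 190276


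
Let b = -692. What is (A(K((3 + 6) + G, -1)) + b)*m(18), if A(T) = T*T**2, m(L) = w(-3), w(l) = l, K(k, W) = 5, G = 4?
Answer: 1701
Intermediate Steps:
m(L) = -3
A(T) = T**3
(A(K((3 + 6) + G, -1)) + b)*m(18) = (5**3 - 692)*(-3) = (125 - 692)*(-3) = -567*(-3) = 1701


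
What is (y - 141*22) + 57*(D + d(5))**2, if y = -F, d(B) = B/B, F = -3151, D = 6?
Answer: 2842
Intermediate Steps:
d(B) = 1
y = 3151 (y = -1*(-3151) = 3151)
(y - 141*22) + 57*(D + d(5))**2 = (3151 - 141*22) + 57*(6 + 1)**2 = (3151 - 3102) + 57*7**2 = 49 + 57*49 = 49 + 2793 = 2842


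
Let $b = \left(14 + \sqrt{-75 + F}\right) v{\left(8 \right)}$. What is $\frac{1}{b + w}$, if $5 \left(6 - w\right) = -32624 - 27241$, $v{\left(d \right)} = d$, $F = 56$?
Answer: $\frac{12091}{146193497} - \frac{8 i \sqrt{19}}{146193497} \approx 8.2705 \cdot 10^{-5} - 2.3853 \cdot 10^{-7} i$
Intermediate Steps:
$w = 11979$ ($w = 6 - \frac{-32624 - 27241}{5} = 6 - -11973 = 6 + 11973 = 11979$)
$b = 112 + 8 i \sqrt{19}$ ($b = \left(14 + \sqrt{-75 + 56}\right) 8 = \left(14 + \sqrt{-19}\right) 8 = \left(14 + i \sqrt{19}\right) 8 = 112 + 8 i \sqrt{19} \approx 112.0 + 34.871 i$)
$\frac{1}{b + w} = \frac{1}{\left(112 + 8 i \sqrt{19}\right) + 11979} = \frac{1}{12091 + 8 i \sqrt{19}}$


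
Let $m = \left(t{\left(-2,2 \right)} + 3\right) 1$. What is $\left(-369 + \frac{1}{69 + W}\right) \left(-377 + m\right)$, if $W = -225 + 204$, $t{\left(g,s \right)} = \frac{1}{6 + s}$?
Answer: $\frac{17657867}{128} \approx 1.3795 \cdot 10^{5}$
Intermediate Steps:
$W = -21$
$m = \frac{25}{8}$ ($m = \left(\frac{1}{6 + 2} + 3\right) 1 = \left(\frac{1}{8} + 3\right) 1 = \frac{25}{8} \cdot 1 = \frac{25}{8} \approx 3.125$)
$\left(-369 + \frac{1}{69 + W}\right) \left(-377 + m\right) = \left(-369 + \frac{1}{69 - 21}\right) \left(-377 + \frac{25}{8}\right) = \left(-369 + \frac{1}{48}\right) \left(- \frac{2991}{8}\right) = \left(- \frac{17711}{48}\right) \left(- \frac{2991}{8}\right) = \frac{17657867}{128}$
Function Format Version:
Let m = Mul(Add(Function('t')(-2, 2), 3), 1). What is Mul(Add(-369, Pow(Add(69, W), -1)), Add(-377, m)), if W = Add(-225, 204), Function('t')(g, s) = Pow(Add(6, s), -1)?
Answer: Rational(17657867, 128) ≈ 1.3795e+5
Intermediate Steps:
W = -21
m = Rational(25, 8) (m = Mul(Add(Pow(Add(6, 2), -1), 3), 1) = Mul(Add(Pow(8, -1), 3), 1) = Mul(Add(Rational(1, 8), 3), 1) = Mul(Rational(25, 8), 1) = Rational(25, 8) ≈ 3.1250)
Mul(Add(-369, Pow(Add(69, W), -1)), Add(-377, m)) = Mul(Add(-369, Pow(Add(69, -21), -1)), Add(-377, Rational(25, 8))) = Mul(Add(-369, Pow(48, -1)), Rational(-2991, 8)) = Mul(Add(-369, Rational(1, 48)), Rational(-2991, 8)) = Mul(Rational(-17711, 48), Rational(-2991, 8)) = Rational(17657867, 128)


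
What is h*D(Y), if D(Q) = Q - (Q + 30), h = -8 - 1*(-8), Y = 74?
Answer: 0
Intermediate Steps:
h = 0 (h = -8 + 8 = 0)
D(Q) = -30 (D(Q) = Q - (30 + Q) = Q + (-30 - Q) = -30)
h*D(Y) = 0*(-30) = 0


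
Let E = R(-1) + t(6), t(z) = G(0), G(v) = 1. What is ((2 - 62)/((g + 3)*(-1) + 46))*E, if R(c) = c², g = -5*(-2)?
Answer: -40/11 ≈ -3.6364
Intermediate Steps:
g = 10
t(z) = 1
E = 2 (E = (-1)² + 1 = 1 + 1 = 2)
((2 - 62)/((g + 3)*(-1) + 46))*E = ((2 - 62)/((10 + 3)*(-1) + 46))*2 = -60/(13*(-1) + 46)*2 = -60/(-13 + 46)*2 = -60/33*2 = -60*1/33*2 = -20/11*2 = -40/11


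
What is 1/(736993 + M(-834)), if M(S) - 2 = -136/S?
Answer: 417/307326983 ≈ 1.3569e-6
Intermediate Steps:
M(S) = 2 - 136/S
1/(736993 + M(-834)) = 1/(736993 + (2 - 136/(-834))) = 1/(736993 + (2 - 136*(-1/834))) = 1/(736993 + (2 + 68/417)) = 1/(736993 + 902/417) = 1/(307326983/417) = 417/307326983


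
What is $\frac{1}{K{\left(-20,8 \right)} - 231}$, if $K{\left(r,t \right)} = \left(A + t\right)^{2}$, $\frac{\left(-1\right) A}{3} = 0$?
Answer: $- \frac{1}{167} \approx -0.005988$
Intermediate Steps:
$A = 0$ ($A = \left(-3\right) 0 = 0$)
$K{\left(r,t \right)} = t^{2}$ ($K{\left(r,t \right)} = \left(0 + t\right)^{2} = t^{2}$)
$\frac{1}{K{\left(-20,8 \right)} - 231} = \frac{1}{8^{2} - 231} = \frac{1}{64 - 231} = \frac{1}{-167} = - \frac{1}{167}$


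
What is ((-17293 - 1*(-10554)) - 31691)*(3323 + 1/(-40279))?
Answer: -5143744667880/40279 ≈ -1.2770e+8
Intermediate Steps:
((-17293 - 1*(-10554)) - 31691)*(3323 + 1/(-40279)) = ((-17293 + 10554) - 31691)*(3323 - 1/40279) = (-6739 - 31691)*(133847116/40279) = -38430*133847116/40279 = -5143744667880/40279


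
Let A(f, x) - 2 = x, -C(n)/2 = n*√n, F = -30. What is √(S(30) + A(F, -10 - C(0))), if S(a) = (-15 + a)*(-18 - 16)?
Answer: I*√518 ≈ 22.76*I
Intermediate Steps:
C(n) = -2*n^(3/2) (C(n) = -2*n*√n = -2*n^(3/2))
A(f, x) = 2 + x
S(a) = 510 - 34*a (S(a) = (-15 + a)*(-34) = 510 - 34*a)
√(S(30) + A(F, -10 - C(0))) = √((510 - 34*30) + (2 + (-10 - (-2)*0^(3/2)))) = √((510 - 1020) + (2 + (-10 - (-2)*0))) = √(-510 + (2 + (-10 - 1*0))) = √(-510 + (2 + (-10 + 0))) = √(-510 + (2 - 10)) = √(-510 - 8) = √(-518) = I*√518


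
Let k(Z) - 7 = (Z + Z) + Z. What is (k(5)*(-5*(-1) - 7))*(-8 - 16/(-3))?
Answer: 352/3 ≈ 117.33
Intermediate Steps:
k(Z) = 7 + 3*Z (k(Z) = 7 + ((Z + Z) + Z) = 7 + (2*Z + Z) = 7 + 3*Z)
(k(5)*(-5*(-1) - 7))*(-8 - 16/(-3)) = ((7 + 3*5)*(-5*(-1) - 7))*(-8 - 16/(-3)) = ((7 + 15)*(5 - 7))*(-8 - 16*(-1/3)) = (22*(-2))*(-8 + 16/3) = -44*(-8/3) = 352/3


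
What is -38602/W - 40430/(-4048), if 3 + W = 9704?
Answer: 117975267/19634824 ≈ 6.0085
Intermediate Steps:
W = 9701 (W = -3 + 9704 = 9701)
-38602/W - 40430/(-4048) = -38602/9701 - 40430/(-4048) = -38602*1/9701 - 40430*(-1/4048) = -38602/9701 + 20215/2024 = 117975267/19634824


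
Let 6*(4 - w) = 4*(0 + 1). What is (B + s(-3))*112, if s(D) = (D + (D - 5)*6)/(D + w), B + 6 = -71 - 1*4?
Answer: -26208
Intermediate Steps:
B = -81 (B = -6 + (-71 - 1*4) = -6 + (-71 - 4) = -6 - 75 = -81)
w = 10/3 (w = 4 - 2*(0 + 1)/3 = 4 - 2/3 = 10/3 ≈ 3.3333)
s(D) = (-30 + 7*D)/(10/3 + D) (s(D) = (D + (D - 5)*6)/(D + 10/3) = (D + (-5 + D)*6)/(10/3 + D) = (D + (-30 + 6*D))/(10/3 + D) = (-30 + 7*D)/(10/3 + D))
(B + s(-3))*112 = (-81 + 3*(-30 + 7*(-3))/(10 + 3*(-3)))*112 = (-81 + 3*(-30 - 21)/(10 - 9))*112 = (-81 + 3*(-51)/1)*112 = (-81 + 3*1*(-51))*112 = (-81 - 153)*112 = -234*112 = -26208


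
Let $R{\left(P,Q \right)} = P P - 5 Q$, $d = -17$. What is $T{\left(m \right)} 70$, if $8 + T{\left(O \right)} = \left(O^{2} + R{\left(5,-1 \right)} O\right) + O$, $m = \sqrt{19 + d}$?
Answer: $-420 + 2170 \sqrt{2} \approx 2648.8$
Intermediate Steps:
$R{\left(P,Q \right)} = P^{2} - 5 Q$
$m = \sqrt{2}$ ($m = \sqrt{19 - 17} = \sqrt{2} \approx 1.4142$)
$T{\left(O \right)} = -8 + O^{2} + 31 O$ ($T{\left(O \right)} = -8 + \left(\left(O^{2} + \left(5^{2} - -5\right) O\right) + O\right) = -8 + \left(\left(O^{2} + \left(25 + 5\right) O\right) + O\right) = -8 + \left(\left(O^{2} + 30 O\right) + O\right) = -8 + \left(O^{2} + 31 O\right) = -8 + O^{2} + 31 O$)
$T{\left(m \right)} 70 = \left(-8 + \left(\sqrt{2}\right)^{2} + 31 \sqrt{2}\right) 70 = \left(-8 + 2 + 31 \sqrt{2}\right) 70 = \left(-6 + 31 \sqrt{2}\right) 70 = -420 + 2170 \sqrt{2}$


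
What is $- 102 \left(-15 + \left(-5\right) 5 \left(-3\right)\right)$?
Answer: $-6120$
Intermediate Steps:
$- 102 \left(-15 + \left(-5\right) 5 \left(-3\right)\right) = - 102 \left(-15 - -75\right) = - 102 \left(-15 + 75\right) = \left(-102\right) 60 = -6120$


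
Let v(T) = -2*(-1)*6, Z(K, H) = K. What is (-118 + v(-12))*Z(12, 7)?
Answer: -1272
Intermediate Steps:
v(T) = 12 (v(T) = 2*6 = 12)
(-118 + v(-12))*Z(12, 7) = (-118 + 12)*12 = -106*12 = -1272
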